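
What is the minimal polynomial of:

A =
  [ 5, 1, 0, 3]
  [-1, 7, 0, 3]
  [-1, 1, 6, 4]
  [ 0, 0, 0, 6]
x^2 - 12*x + 36

The characteristic polynomial is χ_A(x) = (x - 6)^4, so the eigenvalues are known. The minimal polynomial is
  m_A(x) = Π_λ (x − λ)^{k_λ}
where k_λ is the size of the *largest* Jordan block for λ (equivalently, the smallest k with (A − λI)^k v = 0 for every generalised eigenvector v of λ).

  λ = 6: largest Jordan block has size 2, contributing (x − 6)^2

So m_A(x) = (x - 6)^2 = x^2 - 12*x + 36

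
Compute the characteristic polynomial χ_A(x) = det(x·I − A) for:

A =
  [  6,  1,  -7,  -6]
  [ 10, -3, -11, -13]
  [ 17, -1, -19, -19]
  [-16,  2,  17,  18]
x^4 - 2*x^3 - 12*x^2 - 14*x - 5

Expanding det(x·I − A) (e.g. by cofactor expansion or by noting that A is similar to its Jordan form J, which has the same characteristic polynomial as A) gives
  χ_A(x) = x^4 - 2*x^3 - 12*x^2 - 14*x - 5
which factors as (x - 5)*(x + 1)^3. The eigenvalues (with algebraic multiplicities) are λ = -1 with multiplicity 3, λ = 5 with multiplicity 1.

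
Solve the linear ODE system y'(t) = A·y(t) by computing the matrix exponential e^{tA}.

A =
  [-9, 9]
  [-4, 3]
e^{tA} =
  [-6*t*exp(-3*t) + exp(-3*t), 9*t*exp(-3*t)]
  [-4*t*exp(-3*t), 6*t*exp(-3*t) + exp(-3*t)]

Strategy: write A = P · J · P⁻¹ where J is a Jordan canonical form, so e^{tA} = P · e^{tJ} · P⁻¹, and e^{tJ} can be computed block-by-block.

A has Jordan form
J =
  [-3,  1]
  [ 0, -3]
(up to reordering of blocks).

Per-block formulas:
  For a 2×2 Jordan block J_2(-3): exp(t · J_2(-3)) = e^(-3t)·(I + t·N), where N is the 2×2 nilpotent shift.

After assembling e^{tJ} and conjugating by P, we get:

e^{tA} =
  [-6*t*exp(-3*t) + exp(-3*t), 9*t*exp(-3*t)]
  [-4*t*exp(-3*t), 6*t*exp(-3*t) + exp(-3*t)]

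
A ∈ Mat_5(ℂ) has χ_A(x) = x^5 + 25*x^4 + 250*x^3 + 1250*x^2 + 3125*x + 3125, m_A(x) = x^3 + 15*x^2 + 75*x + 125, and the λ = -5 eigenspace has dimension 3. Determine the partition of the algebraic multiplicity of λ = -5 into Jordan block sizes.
Block sizes for λ = -5: [3, 1, 1]

Step 1 — from the characteristic polynomial, algebraic multiplicity of λ = -5 is 5. From dim ker(A − (-5)·I) = 3, there are exactly 3 Jordan blocks for λ = -5.
Step 2 — from the minimal polynomial, the factor (x + 5)^3 tells us the largest block for λ = -5 has size 3.
Step 3 — with total size 5, 3 blocks, and largest block 3, the block sizes (in nonincreasing order) are [3, 1, 1].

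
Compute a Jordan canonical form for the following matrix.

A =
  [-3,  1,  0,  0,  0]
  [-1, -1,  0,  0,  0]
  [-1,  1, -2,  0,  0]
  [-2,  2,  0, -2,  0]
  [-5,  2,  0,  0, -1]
J_2(-2) ⊕ J_1(-2) ⊕ J_1(-2) ⊕ J_1(-1)

The characteristic polynomial is
  det(x·I − A) = x^5 + 9*x^4 + 32*x^3 + 56*x^2 + 48*x + 16 = (x + 1)*(x + 2)^4

Eigenvalues and multiplicities (the geometric multiplicity of λ is n − rank(A − λI), which equals the number of Jordan blocks for λ):
  λ = -2: algebraic multiplicity = 4, geometric multiplicity = 3
  λ = -1: algebraic multiplicity = 1, geometric multiplicity = 1

Determining the block sizes for each eigenvalue:
  λ = -2: 3 blocks summing to 4 forces exactly one block of size 2 and the rest size 1 → block sizes [2, 1, 1]
  λ = -1: one block (gm = 1), so the single block has size am = 1 → block sizes [1]

Assembling the blocks gives a Jordan form
J =
  [-2,  1,  0,  0,  0]
  [ 0, -2,  0,  0,  0]
  [ 0,  0, -2,  0,  0]
  [ 0,  0,  0, -2,  0]
  [ 0,  0,  0,  0, -1]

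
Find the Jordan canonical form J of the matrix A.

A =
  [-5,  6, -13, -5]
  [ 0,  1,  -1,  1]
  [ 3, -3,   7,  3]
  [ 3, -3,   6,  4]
J_2(1) ⊕ J_1(1) ⊕ J_1(4)

The characteristic polynomial is
  det(x·I − A) = x^4 - 7*x^3 + 15*x^2 - 13*x + 4 = (x - 4)*(x - 1)^3

Eigenvalues and multiplicities (the geometric multiplicity of λ is n − rank(A − λI), which equals the number of Jordan blocks for λ):
  λ = 1: algebraic multiplicity = 3, geometric multiplicity = 2
  λ = 4: algebraic multiplicity = 1, geometric multiplicity = 1

Determining the block sizes for each eigenvalue:
  λ = 1: 2 blocks summing to 3 forces exactly one block of size 2 and the rest size 1 → block sizes [2, 1]
  λ = 4: one block (gm = 1), so the single block has size am = 1 → block sizes [1]

Assembling the blocks gives a Jordan form
J =
  [1, 1, 0, 0]
  [0, 1, 0, 0]
  [0, 0, 1, 0]
  [0, 0, 0, 4]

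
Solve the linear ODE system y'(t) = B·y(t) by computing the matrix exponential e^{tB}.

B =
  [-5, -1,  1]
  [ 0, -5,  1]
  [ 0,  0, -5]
e^{tB} =
  [exp(-5*t), -t*exp(-5*t), -t^2*exp(-5*t)/2 + t*exp(-5*t)]
  [0, exp(-5*t), t*exp(-5*t)]
  [0, 0, exp(-5*t)]

Strategy: write B = P · J · P⁻¹ where J is a Jordan canonical form, so e^{tB} = P · e^{tJ} · P⁻¹, and e^{tJ} can be computed block-by-block.

B has Jordan form
J =
  [-5,  1,  0]
  [ 0, -5,  1]
  [ 0,  0, -5]
(up to reordering of blocks).

Per-block formulas:
  For a 3×3 Jordan block J_3(-5): exp(t · J_3(-5)) = e^(-5t)·(I + t·N + (t^2/2)·N^2), where N is the 3×3 nilpotent shift.

After assembling e^{tJ} and conjugating by P, we get:

e^{tB} =
  [exp(-5*t), -t*exp(-5*t), -t^2*exp(-5*t)/2 + t*exp(-5*t)]
  [0, exp(-5*t), t*exp(-5*t)]
  [0, 0, exp(-5*t)]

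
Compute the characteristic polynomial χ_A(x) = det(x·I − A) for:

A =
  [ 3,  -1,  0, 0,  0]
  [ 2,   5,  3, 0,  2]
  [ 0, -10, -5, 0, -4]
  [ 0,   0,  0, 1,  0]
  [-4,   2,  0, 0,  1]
x^5 - 5*x^4 + 10*x^3 - 10*x^2 + 5*x - 1

Expanding det(x·I − A) (e.g. by cofactor expansion or by noting that A is similar to its Jordan form J, which has the same characteristic polynomial as A) gives
  χ_A(x) = x^5 - 5*x^4 + 10*x^3 - 10*x^2 + 5*x - 1
which factors as (x - 1)^5. The eigenvalues (with algebraic multiplicities) are λ = 1 with multiplicity 5.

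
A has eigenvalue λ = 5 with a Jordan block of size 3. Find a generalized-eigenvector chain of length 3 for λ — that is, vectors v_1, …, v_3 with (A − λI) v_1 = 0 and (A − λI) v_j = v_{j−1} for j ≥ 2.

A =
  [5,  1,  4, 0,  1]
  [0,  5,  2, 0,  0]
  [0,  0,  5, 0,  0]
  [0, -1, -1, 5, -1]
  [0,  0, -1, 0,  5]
A Jordan chain for λ = 5 of length 3:
v_1 = (1, 0, 0, -1, 0)ᵀ
v_2 = (4, 2, 0, -1, -1)ᵀ
v_3 = (0, 0, 1, 0, 0)ᵀ

Let N = A − (5)·I. We want v_3 with N^3 v_3 = 0 but N^2 v_3 ≠ 0; then v_{j-1} := N · v_j for j = 3, …, 2.

Pick v_3 = (0, 0, 1, 0, 0)ᵀ.
Then v_2 = N · v_3 = (4, 2, 0, -1, -1)ᵀ.
Then v_1 = N · v_2 = (1, 0, 0, -1, 0)ᵀ.

Sanity check: (A − (5)·I) v_1 = (0, 0, 0, 0, 0)ᵀ = 0. ✓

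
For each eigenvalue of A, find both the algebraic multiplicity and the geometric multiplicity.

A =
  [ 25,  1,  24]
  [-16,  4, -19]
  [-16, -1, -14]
λ = 5: alg = 3, geom = 1

Step 1 — factor the characteristic polynomial to read off the algebraic multiplicities:
  χ_A(x) = (x - 5)^3

Step 2 — compute geometric multiplicities via the rank-nullity identity g(λ) = n − rank(A − λI):
  rank(A − (5)·I) = 2, so dim ker(A − (5)·I) = n − 2 = 1

Summary:
  λ = 5: algebraic multiplicity = 3, geometric multiplicity = 1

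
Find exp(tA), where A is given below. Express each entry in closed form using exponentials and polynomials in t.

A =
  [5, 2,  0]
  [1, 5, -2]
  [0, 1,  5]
e^{tA} =
  [t^2*exp(5*t) + exp(5*t), 2*t*exp(5*t), -2*t^2*exp(5*t)]
  [t*exp(5*t), exp(5*t), -2*t*exp(5*t)]
  [t^2*exp(5*t)/2, t*exp(5*t), -t^2*exp(5*t) + exp(5*t)]

Strategy: write A = P · J · P⁻¹ where J is a Jordan canonical form, so e^{tA} = P · e^{tJ} · P⁻¹, and e^{tJ} can be computed block-by-block.

A has Jordan form
J =
  [5, 1, 0]
  [0, 5, 1]
  [0, 0, 5]
(up to reordering of blocks).

Per-block formulas:
  For a 3×3 Jordan block J_3(5): exp(t · J_3(5)) = e^(5t)·(I + t·N + (t^2/2)·N^2), where N is the 3×3 nilpotent shift.

After assembling e^{tJ} and conjugating by P, we get:

e^{tA} =
  [t^2*exp(5*t) + exp(5*t), 2*t*exp(5*t), -2*t^2*exp(5*t)]
  [t*exp(5*t), exp(5*t), -2*t*exp(5*t)]
  [t^2*exp(5*t)/2, t*exp(5*t), -t^2*exp(5*t) + exp(5*t)]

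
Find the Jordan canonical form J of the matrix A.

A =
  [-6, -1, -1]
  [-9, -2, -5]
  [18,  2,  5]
J_2(-3) ⊕ J_1(3)

The characteristic polynomial is
  det(x·I − A) = x^3 + 3*x^2 - 9*x - 27 = (x - 3)*(x + 3)^2

Eigenvalues and multiplicities (the geometric multiplicity of λ is n − rank(A − λI), which equals the number of Jordan blocks for λ):
  λ = -3: algebraic multiplicity = 2, geometric multiplicity = 1
  λ = 3: algebraic multiplicity = 1, geometric multiplicity = 1

Determining the block sizes for each eigenvalue:
  λ = -3: one block (gm = 1), so the single block has size am = 2 → block sizes [2]
  λ = 3: one block (gm = 1), so the single block has size am = 1 → block sizes [1]

Assembling the blocks gives a Jordan form
J =
  [-3,  1, 0]
  [ 0, -3, 0]
  [ 0,  0, 3]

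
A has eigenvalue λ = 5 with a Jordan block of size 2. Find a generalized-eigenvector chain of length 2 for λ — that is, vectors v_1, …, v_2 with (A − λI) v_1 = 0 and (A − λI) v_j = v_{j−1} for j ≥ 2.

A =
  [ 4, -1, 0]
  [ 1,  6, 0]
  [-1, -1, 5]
A Jordan chain for λ = 5 of length 2:
v_1 = (-1, 1, -1)ᵀ
v_2 = (1, 0, 0)ᵀ

Let N = A − (5)·I. We want v_2 with N^2 v_2 = 0 but N^1 v_2 ≠ 0; then v_{j-1} := N · v_j for j = 2, …, 2.

Pick v_2 = (1, 0, 0)ᵀ.
Then v_1 = N · v_2 = (-1, 1, -1)ᵀ.

Sanity check: (A − (5)·I) v_1 = (0, 0, 0)ᵀ = 0. ✓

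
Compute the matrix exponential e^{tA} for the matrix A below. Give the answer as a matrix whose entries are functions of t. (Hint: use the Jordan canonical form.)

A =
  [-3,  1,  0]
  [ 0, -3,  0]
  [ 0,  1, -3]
e^{tA} =
  [exp(-3*t), t*exp(-3*t), 0]
  [0, exp(-3*t), 0]
  [0, t*exp(-3*t), exp(-3*t)]

Strategy: write A = P · J · P⁻¹ where J is a Jordan canonical form, so e^{tA} = P · e^{tJ} · P⁻¹, and e^{tJ} can be computed block-by-block.

A has Jordan form
J =
  [-3,  1,  0]
  [ 0, -3,  0]
  [ 0,  0, -3]
(up to reordering of blocks).

Per-block formulas:
  For a 1×1 block at λ = -3: exp(t · [-3]) = [e^(-3t)].
  For a 2×2 Jordan block J_2(-3): exp(t · J_2(-3)) = e^(-3t)·(I + t·N), where N is the 2×2 nilpotent shift.

After assembling e^{tJ} and conjugating by P, we get:

e^{tA} =
  [exp(-3*t), t*exp(-3*t), 0]
  [0, exp(-3*t), 0]
  [0, t*exp(-3*t), exp(-3*t)]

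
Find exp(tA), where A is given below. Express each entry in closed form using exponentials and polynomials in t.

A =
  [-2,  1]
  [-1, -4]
e^{tA} =
  [t*exp(-3*t) + exp(-3*t), t*exp(-3*t)]
  [-t*exp(-3*t), -t*exp(-3*t) + exp(-3*t)]

Strategy: write A = P · J · P⁻¹ where J is a Jordan canonical form, so e^{tA} = P · e^{tJ} · P⁻¹, and e^{tJ} can be computed block-by-block.

A has Jordan form
J =
  [-3,  1]
  [ 0, -3]
(up to reordering of blocks).

Per-block formulas:
  For a 2×2 Jordan block J_2(-3): exp(t · J_2(-3)) = e^(-3t)·(I + t·N), where N is the 2×2 nilpotent shift.

After assembling e^{tJ} and conjugating by P, we get:

e^{tA} =
  [t*exp(-3*t) + exp(-3*t), t*exp(-3*t)]
  [-t*exp(-3*t), -t*exp(-3*t) + exp(-3*t)]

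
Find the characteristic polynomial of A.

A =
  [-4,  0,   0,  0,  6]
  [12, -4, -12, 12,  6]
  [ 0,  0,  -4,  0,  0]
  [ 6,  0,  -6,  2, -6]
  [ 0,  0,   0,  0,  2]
x^5 + 8*x^4 + 4*x^3 - 80*x^2 - 64*x + 256

Expanding det(x·I − A) (e.g. by cofactor expansion or by noting that A is similar to its Jordan form J, which has the same characteristic polynomial as A) gives
  χ_A(x) = x^5 + 8*x^4 + 4*x^3 - 80*x^2 - 64*x + 256
which factors as (x - 2)^2*(x + 4)^3. The eigenvalues (with algebraic multiplicities) are λ = -4 with multiplicity 3, λ = 2 with multiplicity 2.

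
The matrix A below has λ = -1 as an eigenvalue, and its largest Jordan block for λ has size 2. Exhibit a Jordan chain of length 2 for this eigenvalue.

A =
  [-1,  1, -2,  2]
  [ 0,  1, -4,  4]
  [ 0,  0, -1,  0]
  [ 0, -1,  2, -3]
A Jordan chain for λ = -1 of length 2:
v_1 = (1, 2, 0, -1)ᵀ
v_2 = (0, 1, 0, 0)ᵀ

Let N = A − (-1)·I. We want v_2 with N^2 v_2 = 0 but N^1 v_2 ≠ 0; then v_{j-1} := N · v_j for j = 2, …, 2.

Pick v_2 = (0, 1, 0, 0)ᵀ.
Then v_1 = N · v_2 = (1, 2, 0, -1)ᵀ.

Sanity check: (A − (-1)·I) v_1 = (0, 0, 0, 0)ᵀ = 0. ✓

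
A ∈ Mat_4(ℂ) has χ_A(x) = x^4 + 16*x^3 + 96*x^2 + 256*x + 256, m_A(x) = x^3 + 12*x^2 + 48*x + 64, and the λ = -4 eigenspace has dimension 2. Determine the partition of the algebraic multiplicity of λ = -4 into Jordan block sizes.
Block sizes for λ = -4: [3, 1]

Step 1 — from the characteristic polynomial, algebraic multiplicity of λ = -4 is 4. From dim ker(A − (-4)·I) = 2, there are exactly 2 Jordan blocks for λ = -4.
Step 2 — from the minimal polynomial, the factor (x + 4)^3 tells us the largest block for λ = -4 has size 3.
Step 3 — with total size 4, 2 blocks, and largest block 3, the block sizes (in nonincreasing order) are [3, 1].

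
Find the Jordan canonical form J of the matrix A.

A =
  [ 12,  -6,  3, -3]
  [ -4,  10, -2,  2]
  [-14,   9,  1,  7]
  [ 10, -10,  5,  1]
J_3(6) ⊕ J_1(6)

The characteristic polynomial is
  det(x·I − A) = x^4 - 24*x^3 + 216*x^2 - 864*x + 1296 = (x - 6)^4

Eigenvalues and multiplicities (the geometric multiplicity of λ is n − rank(A − λI), which equals the number of Jordan blocks for λ):
  λ = 6: algebraic multiplicity = 4, geometric multiplicity = 2

Determining the block sizes for each eigenvalue:
  λ = 6: with am = 4 and gm = 2, the partition is not yet determined (e.g. several partitions of 4 into 2 parts exist). Let N = A − (6)·I. Computing rank(N^1) = 2, rank(N^2) = 1, rank(N^3) = 0; the number of blocks of size ≥ j is rank(N^{j−1}) − rank(N^j), giving [2, 1, 1]. So we have 1 block(s) of size 3, 1 block(s) of size 1 → block sizes [3, 1]

Assembling the blocks gives a Jordan form
J =
  [6, 1, 0, 0]
  [0, 6, 1, 0]
  [0, 0, 6, 0]
  [0, 0, 0, 6]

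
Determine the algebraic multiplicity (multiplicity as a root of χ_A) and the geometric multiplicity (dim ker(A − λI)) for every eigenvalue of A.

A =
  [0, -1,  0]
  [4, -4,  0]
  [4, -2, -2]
λ = -2: alg = 3, geom = 2

Step 1 — factor the characteristic polynomial to read off the algebraic multiplicities:
  χ_A(x) = (x + 2)^3

Step 2 — compute geometric multiplicities via the rank-nullity identity g(λ) = n − rank(A − λI):
  rank(A − (-2)·I) = 1, so dim ker(A − (-2)·I) = n − 1 = 2

Summary:
  λ = -2: algebraic multiplicity = 3, geometric multiplicity = 2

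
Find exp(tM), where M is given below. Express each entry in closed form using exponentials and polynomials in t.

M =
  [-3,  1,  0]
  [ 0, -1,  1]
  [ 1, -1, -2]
e^{tM} =
  [t^2*exp(-2*t)/2 - t*exp(-2*t) + exp(-2*t), t*exp(-2*t), t^2*exp(-2*t)/2]
  [t^2*exp(-2*t)/2, t*exp(-2*t) + exp(-2*t), t^2*exp(-2*t)/2 + t*exp(-2*t)]
  [-t^2*exp(-2*t)/2 + t*exp(-2*t), -t*exp(-2*t), -t^2*exp(-2*t)/2 + exp(-2*t)]

Strategy: write M = P · J · P⁻¹ where J is a Jordan canonical form, so e^{tM} = P · e^{tJ} · P⁻¹, and e^{tJ} can be computed block-by-block.

M has Jordan form
J =
  [-2,  1,  0]
  [ 0, -2,  1]
  [ 0,  0, -2]
(up to reordering of blocks).

Per-block formulas:
  For a 3×3 Jordan block J_3(-2): exp(t · J_3(-2)) = e^(-2t)·(I + t·N + (t^2/2)·N^2), where N is the 3×3 nilpotent shift.

After assembling e^{tJ} and conjugating by P, we get:

e^{tM} =
  [t^2*exp(-2*t)/2 - t*exp(-2*t) + exp(-2*t), t*exp(-2*t), t^2*exp(-2*t)/2]
  [t^2*exp(-2*t)/2, t*exp(-2*t) + exp(-2*t), t^2*exp(-2*t)/2 + t*exp(-2*t)]
  [-t^2*exp(-2*t)/2 + t*exp(-2*t), -t*exp(-2*t), -t^2*exp(-2*t)/2 + exp(-2*t)]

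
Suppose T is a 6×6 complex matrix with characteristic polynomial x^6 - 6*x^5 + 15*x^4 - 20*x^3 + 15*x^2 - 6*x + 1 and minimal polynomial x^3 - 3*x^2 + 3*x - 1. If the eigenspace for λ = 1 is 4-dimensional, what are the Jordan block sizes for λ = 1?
Block sizes for λ = 1: [3, 1, 1, 1]

Step 1 — from the characteristic polynomial, algebraic multiplicity of λ = 1 is 6. From dim ker(T − (1)·I) = 4, there are exactly 4 Jordan blocks for λ = 1.
Step 2 — from the minimal polynomial, the factor (x − 1)^3 tells us the largest block for λ = 1 has size 3.
Step 3 — with total size 6, 4 blocks, and largest block 3, the block sizes (in nonincreasing order) are [3, 1, 1, 1].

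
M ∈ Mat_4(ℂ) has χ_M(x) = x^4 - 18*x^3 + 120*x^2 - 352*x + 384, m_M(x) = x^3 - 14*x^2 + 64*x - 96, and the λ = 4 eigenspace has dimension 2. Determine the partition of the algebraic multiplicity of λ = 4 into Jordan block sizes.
Block sizes for λ = 4: [2, 1]

Step 1 — from the characteristic polynomial, algebraic multiplicity of λ = 4 is 3. From dim ker(M − (4)·I) = 2, there are exactly 2 Jordan blocks for λ = 4.
Step 2 — from the minimal polynomial, the factor (x − 4)^2 tells us the largest block for λ = 4 has size 2.
Step 3 — with total size 3, 2 blocks, and largest block 2, the block sizes (in nonincreasing order) are [2, 1].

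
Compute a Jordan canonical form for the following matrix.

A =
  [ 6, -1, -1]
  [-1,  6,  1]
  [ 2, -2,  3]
J_2(5) ⊕ J_1(5)

The characteristic polynomial is
  det(x·I − A) = x^3 - 15*x^2 + 75*x - 125 = (x - 5)^3

Eigenvalues and multiplicities (the geometric multiplicity of λ is n − rank(A − λI), which equals the number of Jordan blocks for λ):
  λ = 5: algebraic multiplicity = 3, geometric multiplicity = 2

Determining the block sizes for each eigenvalue:
  λ = 5: 2 blocks summing to 3 forces exactly one block of size 2 and the rest size 1 → block sizes [2, 1]

Assembling the blocks gives a Jordan form
J =
  [5, 1, 0]
  [0, 5, 0]
  [0, 0, 5]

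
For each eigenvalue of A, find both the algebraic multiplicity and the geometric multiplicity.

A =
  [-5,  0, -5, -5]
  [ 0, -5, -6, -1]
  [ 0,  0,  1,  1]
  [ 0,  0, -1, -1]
λ = -5: alg = 2, geom = 2; λ = 0: alg = 2, geom = 1

Step 1 — factor the characteristic polynomial to read off the algebraic multiplicities:
  χ_A(x) = x^2*(x + 5)^2

Step 2 — compute geometric multiplicities via the rank-nullity identity g(λ) = n − rank(A − λI):
  rank(A − (-5)·I) = 2, so dim ker(A − (-5)·I) = n − 2 = 2
  rank(A − (0)·I) = 3, so dim ker(A − (0)·I) = n − 3 = 1

Summary:
  λ = -5: algebraic multiplicity = 2, geometric multiplicity = 2
  λ = 0: algebraic multiplicity = 2, geometric multiplicity = 1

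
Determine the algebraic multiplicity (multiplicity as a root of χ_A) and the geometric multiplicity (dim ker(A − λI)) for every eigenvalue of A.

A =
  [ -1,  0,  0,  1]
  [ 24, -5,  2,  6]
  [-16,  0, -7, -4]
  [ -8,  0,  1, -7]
λ = -5: alg = 4, geom = 2

Step 1 — factor the characteristic polynomial to read off the algebraic multiplicities:
  χ_A(x) = (x + 5)^4

Step 2 — compute geometric multiplicities via the rank-nullity identity g(λ) = n − rank(A − λI):
  rank(A − (-5)·I) = 2, so dim ker(A − (-5)·I) = n − 2 = 2

Summary:
  λ = -5: algebraic multiplicity = 4, geometric multiplicity = 2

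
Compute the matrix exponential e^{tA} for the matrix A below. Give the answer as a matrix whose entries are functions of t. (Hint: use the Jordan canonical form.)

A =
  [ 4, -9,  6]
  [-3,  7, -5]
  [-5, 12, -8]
e^{tA} =
  [3*t^2*exp(t) + 3*t*exp(t) + exp(t), -9*t^2*exp(t)/2 - 9*t*exp(t), 9*t^2*exp(t)/2 + 6*t*exp(t)]
  [-t^2*exp(t) - 3*t*exp(t), 3*t^2*exp(t)/2 + 6*t*exp(t) + exp(t), -3*t^2*exp(t)/2 - 5*t*exp(t)]
  [-3*t^2*exp(t) - 5*t*exp(t), 9*t^2*exp(t)/2 + 12*t*exp(t), -9*t^2*exp(t)/2 - 9*t*exp(t) + exp(t)]

Strategy: write A = P · J · P⁻¹ where J is a Jordan canonical form, so e^{tA} = P · e^{tJ} · P⁻¹, and e^{tJ} can be computed block-by-block.

A has Jordan form
J =
  [1, 1, 0]
  [0, 1, 1]
  [0, 0, 1]
(up to reordering of blocks).

Per-block formulas:
  For a 3×3 Jordan block J_3(1): exp(t · J_3(1)) = e^(1t)·(I + t·N + (t^2/2)·N^2), where N is the 3×3 nilpotent shift.

After assembling e^{tJ} and conjugating by P, we get:

e^{tA} =
  [3*t^2*exp(t) + 3*t*exp(t) + exp(t), -9*t^2*exp(t)/2 - 9*t*exp(t), 9*t^2*exp(t)/2 + 6*t*exp(t)]
  [-t^2*exp(t) - 3*t*exp(t), 3*t^2*exp(t)/2 + 6*t*exp(t) + exp(t), -3*t^2*exp(t)/2 - 5*t*exp(t)]
  [-3*t^2*exp(t) - 5*t*exp(t), 9*t^2*exp(t)/2 + 12*t*exp(t), -9*t^2*exp(t)/2 - 9*t*exp(t) + exp(t)]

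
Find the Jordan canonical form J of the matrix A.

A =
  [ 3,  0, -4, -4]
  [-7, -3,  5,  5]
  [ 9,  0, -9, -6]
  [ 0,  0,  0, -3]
J_3(-3) ⊕ J_1(-3)

The characteristic polynomial is
  det(x·I − A) = x^4 + 12*x^3 + 54*x^2 + 108*x + 81 = (x + 3)^4

Eigenvalues and multiplicities (the geometric multiplicity of λ is n − rank(A − λI), which equals the number of Jordan blocks for λ):
  λ = -3: algebraic multiplicity = 4, geometric multiplicity = 2

Determining the block sizes for each eigenvalue:
  λ = -3: with am = 4 and gm = 2, the partition is not yet determined (e.g. several partitions of 4 into 2 parts exist). Let N = A − (-3)·I. Computing rank(N^1) = 2, rank(N^2) = 1, rank(N^3) = 0; the number of blocks of size ≥ j is rank(N^{j−1}) − rank(N^j), giving [2, 1, 1]. So we have 1 block(s) of size 3, 1 block(s) of size 1 → block sizes [3, 1]

Assembling the blocks gives a Jordan form
J =
  [-3,  1,  0,  0]
  [ 0, -3,  1,  0]
  [ 0,  0, -3,  0]
  [ 0,  0,  0, -3]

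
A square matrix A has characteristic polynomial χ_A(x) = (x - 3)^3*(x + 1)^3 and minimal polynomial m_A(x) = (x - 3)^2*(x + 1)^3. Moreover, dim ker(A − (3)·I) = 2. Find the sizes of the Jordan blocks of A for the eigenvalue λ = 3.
Block sizes for λ = 3: [2, 1]

Step 1 — from the characteristic polynomial, algebraic multiplicity of λ = 3 is 3. From dim ker(A − (3)·I) = 2, there are exactly 2 Jordan blocks for λ = 3.
Step 2 — from the minimal polynomial, the factor (x − 3)^2 tells us the largest block for λ = 3 has size 2.
Step 3 — with total size 3, 2 blocks, and largest block 2, the block sizes (in nonincreasing order) are [2, 1].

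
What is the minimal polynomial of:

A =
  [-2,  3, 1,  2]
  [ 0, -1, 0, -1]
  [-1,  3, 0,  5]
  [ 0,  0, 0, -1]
x^2 + 2*x + 1

The characteristic polynomial is χ_A(x) = (x + 1)^4, so the eigenvalues are known. The minimal polynomial is
  m_A(x) = Π_λ (x − λ)^{k_λ}
where k_λ is the size of the *largest* Jordan block for λ (equivalently, the smallest k with (A − λI)^k v = 0 for every generalised eigenvector v of λ).

  λ = -1: largest Jordan block has size 2, contributing (x + 1)^2

So m_A(x) = (x + 1)^2 = x^2 + 2*x + 1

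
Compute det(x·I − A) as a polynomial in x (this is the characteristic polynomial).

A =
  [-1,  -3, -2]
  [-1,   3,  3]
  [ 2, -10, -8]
x^3 + 6*x^2 + 12*x + 8

Expanding det(x·I − A) (e.g. by cofactor expansion or by noting that A is similar to its Jordan form J, which has the same characteristic polynomial as A) gives
  χ_A(x) = x^3 + 6*x^2 + 12*x + 8
which factors as (x + 2)^3. The eigenvalues (with algebraic multiplicities) are λ = -2 with multiplicity 3.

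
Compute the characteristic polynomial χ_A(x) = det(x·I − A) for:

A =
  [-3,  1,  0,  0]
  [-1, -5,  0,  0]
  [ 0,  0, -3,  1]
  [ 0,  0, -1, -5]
x^4 + 16*x^3 + 96*x^2 + 256*x + 256

Expanding det(x·I − A) (e.g. by cofactor expansion or by noting that A is similar to its Jordan form J, which has the same characteristic polynomial as A) gives
  χ_A(x) = x^4 + 16*x^3 + 96*x^2 + 256*x + 256
which factors as (x + 4)^4. The eigenvalues (with algebraic multiplicities) are λ = -4 with multiplicity 4.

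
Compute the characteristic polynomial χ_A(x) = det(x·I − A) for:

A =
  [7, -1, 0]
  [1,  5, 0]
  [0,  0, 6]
x^3 - 18*x^2 + 108*x - 216

Expanding det(x·I − A) (e.g. by cofactor expansion or by noting that A is similar to its Jordan form J, which has the same characteristic polynomial as A) gives
  χ_A(x) = x^3 - 18*x^2 + 108*x - 216
which factors as (x - 6)^3. The eigenvalues (with algebraic multiplicities) are λ = 6 with multiplicity 3.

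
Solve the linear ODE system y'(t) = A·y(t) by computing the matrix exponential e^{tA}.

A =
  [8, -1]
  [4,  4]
e^{tA} =
  [2*t*exp(6*t) + exp(6*t), -t*exp(6*t)]
  [4*t*exp(6*t), -2*t*exp(6*t) + exp(6*t)]

Strategy: write A = P · J · P⁻¹ where J is a Jordan canonical form, so e^{tA} = P · e^{tJ} · P⁻¹, and e^{tJ} can be computed block-by-block.

A has Jordan form
J =
  [6, 1]
  [0, 6]
(up to reordering of blocks).

Per-block formulas:
  For a 2×2 Jordan block J_2(6): exp(t · J_2(6)) = e^(6t)·(I + t·N), where N is the 2×2 nilpotent shift.

After assembling e^{tJ} and conjugating by P, we get:

e^{tA} =
  [2*t*exp(6*t) + exp(6*t), -t*exp(6*t)]
  [4*t*exp(6*t), -2*t*exp(6*t) + exp(6*t)]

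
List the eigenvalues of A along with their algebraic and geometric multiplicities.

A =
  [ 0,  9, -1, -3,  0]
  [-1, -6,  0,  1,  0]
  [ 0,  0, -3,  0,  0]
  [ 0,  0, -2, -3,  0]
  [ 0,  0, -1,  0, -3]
λ = -3: alg = 5, geom = 3

Step 1 — factor the characteristic polynomial to read off the algebraic multiplicities:
  χ_A(x) = (x + 3)^5

Step 2 — compute geometric multiplicities via the rank-nullity identity g(λ) = n − rank(A − λI):
  rank(A − (-3)·I) = 2, so dim ker(A − (-3)·I) = n − 2 = 3

Summary:
  λ = -3: algebraic multiplicity = 5, geometric multiplicity = 3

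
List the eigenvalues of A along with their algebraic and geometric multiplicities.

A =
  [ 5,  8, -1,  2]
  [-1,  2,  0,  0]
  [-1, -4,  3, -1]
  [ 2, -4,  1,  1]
λ = 2: alg = 1, geom = 1; λ = 3: alg = 3, geom = 1

Step 1 — factor the characteristic polynomial to read off the algebraic multiplicities:
  χ_A(x) = (x - 3)^3*(x - 2)

Step 2 — compute geometric multiplicities via the rank-nullity identity g(λ) = n − rank(A − λI):
  rank(A − (2)·I) = 3, so dim ker(A − (2)·I) = n − 3 = 1
  rank(A − (3)·I) = 3, so dim ker(A − (3)·I) = n − 3 = 1

Summary:
  λ = 2: algebraic multiplicity = 1, geometric multiplicity = 1
  λ = 3: algebraic multiplicity = 3, geometric multiplicity = 1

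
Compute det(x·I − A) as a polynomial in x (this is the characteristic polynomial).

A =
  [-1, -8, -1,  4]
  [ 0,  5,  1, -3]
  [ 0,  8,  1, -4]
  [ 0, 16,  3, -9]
x^4 + 4*x^3 + 6*x^2 + 4*x + 1

Expanding det(x·I − A) (e.g. by cofactor expansion or by noting that A is similar to its Jordan form J, which has the same characteristic polynomial as A) gives
  χ_A(x) = x^4 + 4*x^3 + 6*x^2 + 4*x + 1
which factors as (x + 1)^4. The eigenvalues (with algebraic multiplicities) are λ = -1 with multiplicity 4.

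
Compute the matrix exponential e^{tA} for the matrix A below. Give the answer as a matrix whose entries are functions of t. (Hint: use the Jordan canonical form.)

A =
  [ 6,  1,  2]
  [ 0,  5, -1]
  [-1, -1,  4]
e^{tA} =
  [-t^2*exp(5*t)/2 + t*exp(5*t) + exp(5*t), -t^2*exp(5*t)/2 + t*exp(5*t), -t^2*exp(5*t)/2 + 2*t*exp(5*t)]
  [t^2*exp(5*t)/2, t^2*exp(5*t)/2 + exp(5*t), t^2*exp(5*t)/2 - t*exp(5*t)]
  [-t*exp(5*t), -t*exp(5*t), -t*exp(5*t) + exp(5*t)]

Strategy: write A = P · J · P⁻¹ where J is a Jordan canonical form, so e^{tA} = P · e^{tJ} · P⁻¹, and e^{tJ} can be computed block-by-block.

A has Jordan form
J =
  [5, 1, 0]
  [0, 5, 1]
  [0, 0, 5]
(up to reordering of blocks).

Per-block formulas:
  For a 3×3 Jordan block J_3(5): exp(t · J_3(5)) = e^(5t)·(I + t·N + (t^2/2)·N^2), where N is the 3×3 nilpotent shift.

After assembling e^{tJ} and conjugating by P, we get:

e^{tA} =
  [-t^2*exp(5*t)/2 + t*exp(5*t) + exp(5*t), -t^2*exp(5*t)/2 + t*exp(5*t), -t^2*exp(5*t)/2 + 2*t*exp(5*t)]
  [t^2*exp(5*t)/2, t^2*exp(5*t)/2 + exp(5*t), t^2*exp(5*t)/2 - t*exp(5*t)]
  [-t*exp(5*t), -t*exp(5*t), -t*exp(5*t) + exp(5*t)]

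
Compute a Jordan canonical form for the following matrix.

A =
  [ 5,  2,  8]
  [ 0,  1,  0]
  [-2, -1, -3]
J_2(1) ⊕ J_1(1)

The characteristic polynomial is
  det(x·I − A) = x^3 - 3*x^2 + 3*x - 1 = (x - 1)^3

Eigenvalues and multiplicities (the geometric multiplicity of λ is n − rank(A − λI), which equals the number of Jordan blocks for λ):
  λ = 1: algebraic multiplicity = 3, geometric multiplicity = 2

Determining the block sizes for each eigenvalue:
  λ = 1: 2 blocks summing to 3 forces exactly one block of size 2 and the rest size 1 → block sizes [2, 1]

Assembling the blocks gives a Jordan form
J =
  [1, 1, 0]
  [0, 1, 0]
  [0, 0, 1]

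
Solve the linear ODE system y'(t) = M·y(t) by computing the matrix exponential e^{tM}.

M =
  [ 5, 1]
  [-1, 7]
e^{tM} =
  [-t*exp(6*t) + exp(6*t), t*exp(6*t)]
  [-t*exp(6*t), t*exp(6*t) + exp(6*t)]

Strategy: write M = P · J · P⁻¹ where J is a Jordan canonical form, so e^{tM} = P · e^{tJ} · P⁻¹, and e^{tJ} can be computed block-by-block.

M has Jordan form
J =
  [6, 1]
  [0, 6]
(up to reordering of blocks).

Per-block formulas:
  For a 2×2 Jordan block J_2(6): exp(t · J_2(6)) = e^(6t)·(I + t·N), where N is the 2×2 nilpotent shift.

After assembling e^{tJ} and conjugating by P, we get:

e^{tM} =
  [-t*exp(6*t) + exp(6*t), t*exp(6*t)]
  [-t*exp(6*t), t*exp(6*t) + exp(6*t)]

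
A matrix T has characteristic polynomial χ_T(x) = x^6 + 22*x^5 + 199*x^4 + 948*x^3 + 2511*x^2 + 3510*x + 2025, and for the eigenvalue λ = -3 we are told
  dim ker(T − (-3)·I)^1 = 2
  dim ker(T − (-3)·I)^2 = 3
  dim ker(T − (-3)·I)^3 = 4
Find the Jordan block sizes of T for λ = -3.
Block sizes for λ = -3: [3, 1]

From the dimensions of kernels of powers, the number of Jordan blocks of size at least j is d_j − d_{j−1} where d_j = dim ker(N^j) (with d_0 = 0). Computing the differences gives [2, 1, 1].
The number of blocks of size exactly k is (#blocks of size ≥ k) − (#blocks of size ≥ k + 1), so the partition is: 1 block(s) of size 1, 1 block(s) of size 3.
In nonincreasing order the block sizes are [3, 1].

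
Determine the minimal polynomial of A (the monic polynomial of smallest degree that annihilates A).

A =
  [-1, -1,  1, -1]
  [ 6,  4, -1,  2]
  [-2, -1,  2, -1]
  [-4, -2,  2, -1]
x^3 - 3*x^2 + 3*x - 1

The characteristic polynomial is χ_A(x) = (x - 1)^4, so the eigenvalues are known. The minimal polynomial is
  m_A(x) = Π_λ (x − λ)^{k_λ}
where k_λ is the size of the *largest* Jordan block for λ (equivalently, the smallest k with (A − λI)^k v = 0 for every generalised eigenvector v of λ).

  λ = 1: largest Jordan block has size 3, contributing (x − 1)^3

So m_A(x) = (x - 1)^3 = x^3 - 3*x^2 + 3*x - 1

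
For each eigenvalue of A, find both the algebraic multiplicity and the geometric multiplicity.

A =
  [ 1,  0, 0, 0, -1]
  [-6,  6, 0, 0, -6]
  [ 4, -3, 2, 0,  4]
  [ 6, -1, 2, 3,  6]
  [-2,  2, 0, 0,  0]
λ = 2: alg = 3, geom = 2; λ = 3: alg = 2, geom = 2

Step 1 — factor the characteristic polynomial to read off the algebraic multiplicities:
  χ_A(x) = (x - 3)^2*(x - 2)^3

Step 2 — compute geometric multiplicities via the rank-nullity identity g(λ) = n − rank(A − λI):
  rank(A − (2)·I) = 3, so dim ker(A − (2)·I) = n − 3 = 2
  rank(A − (3)·I) = 3, so dim ker(A − (3)·I) = n − 3 = 2

Summary:
  λ = 2: algebraic multiplicity = 3, geometric multiplicity = 2
  λ = 3: algebraic multiplicity = 2, geometric multiplicity = 2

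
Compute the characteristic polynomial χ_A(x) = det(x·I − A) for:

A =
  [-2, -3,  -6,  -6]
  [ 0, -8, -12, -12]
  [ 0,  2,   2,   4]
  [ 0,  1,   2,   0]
x^4 + 8*x^3 + 24*x^2 + 32*x + 16

Expanding det(x·I − A) (e.g. by cofactor expansion or by noting that A is similar to its Jordan form J, which has the same characteristic polynomial as A) gives
  χ_A(x) = x^4 + 8*x^3 + 24*x^2 + 32*x + 16
which factors as (x + 2)^4. The eigenvalues (with algebraic multiplicities) are λ = -2 with multiplicity 4.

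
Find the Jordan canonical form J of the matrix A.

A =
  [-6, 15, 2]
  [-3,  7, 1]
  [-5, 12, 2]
J_3(1)

The characteristic polynomial is
  det(x·I − A) = x^3 - 3*x^2 + 3*x - 1 = (x - 1)^3

Eigenvalues and multiplicities (the geometric multiplicity of λ is n − rank(A − λI), which equals the number of Jordan blocks for λ):
  λ = 1: algebraic multiplicity = 3, geometric multiplicity = 1

Determining the block sizes for each eigenvalue:
  λ = 1: one block (gm = 1), so the single block has size am = 3 → block sizes [3]

Assembling the blocks gives a Jordan form
J =
  [1, 1, 0]
  [0, 1, 1]
  [0, 0, 1]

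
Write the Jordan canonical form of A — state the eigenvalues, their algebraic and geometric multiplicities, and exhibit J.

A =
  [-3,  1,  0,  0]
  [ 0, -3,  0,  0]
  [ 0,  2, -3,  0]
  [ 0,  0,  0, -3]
J_2(-3) ⊕ J_1(-3) ⊕ J_1(-3)

The characteristic polynomial is
  det(x·I − A) = x^4 + 12*x^3 + 54*x^2 + 108*x + 81 = (x + 3)^4

Eigenvalues and multiplicities (the geometric multiplicity of λ is n − rank(A − λI), which equals the number of Jordan blocks for λ):
  λ = -3: algebraic multiplicity = 4, geometric multiplicity = 3

Determining the block sizes for each eigenvalue:
  λ = -3: 3 blocks summing to 4 forces exactly one block of size 2 and the rest size 1 → block sizes [2, 1, 1]

Assembling the blocks gives a Jordan form
J =
  [-3,  1,  0,  0]
  [ 0, -3,  0,  0]
  [ 0,  0, -3,  0]
  [ 0,  0,  0, -3]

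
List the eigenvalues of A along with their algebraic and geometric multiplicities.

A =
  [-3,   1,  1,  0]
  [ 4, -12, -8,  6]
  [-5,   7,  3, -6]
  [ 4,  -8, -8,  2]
λ = -4: alg = 3, geom = 2; λ = 2: alg = 1, geom = 1

Step 1 — factor the characteristic polynomial to read off the algebraic multiplicities:
  χ_A(x) = (x - 2)*(x + 4)^3

Step 2 — compute geometric multiplicities via the rank-nullity identity g(λ) = n − rank(A − λI):
  rank(A − (-4)·I) = 2, so dim ker(A − (-4)·I) = n − 2 = 2
  rank(A − (2)·I) = 3, so dim ker(A − (2)·I) = n − 3 = 1

Summary:
  λ = -4: algebraic multiplicity = 3, geometric multiplicity = 2
  λ = 2: algebraic multiplicity = 1, geometric multiplicity = 1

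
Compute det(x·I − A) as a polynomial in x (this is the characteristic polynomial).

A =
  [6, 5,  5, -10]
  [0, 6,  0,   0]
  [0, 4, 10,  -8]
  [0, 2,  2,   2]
x^4 - 24*x^3 + 216*x^2 - 864*x + 1296

Expanding det(x·I − A) (e.g. by cofactor expansion or by noting that A is similar to its Jordan form J, which has the same characteristic polynomial as A) gives
  χ_A(x) = x^4 - 24*x^3 + 216*x^2 - 864*x + 1296
which factors as (x - 6)^4. The eigenvalues (with algebraic multiplicities) are λ = 6 with multiplicity 4.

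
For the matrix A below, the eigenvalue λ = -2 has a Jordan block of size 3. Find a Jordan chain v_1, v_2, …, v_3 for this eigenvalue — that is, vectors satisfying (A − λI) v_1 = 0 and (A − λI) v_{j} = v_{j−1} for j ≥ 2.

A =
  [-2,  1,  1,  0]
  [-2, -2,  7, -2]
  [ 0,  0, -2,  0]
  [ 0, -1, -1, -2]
A Jordan chain for λ = -2 of length 3:
v_1 = (-2, 0, 0, 2)ᵀ
v_2 = (0, -2, 0, 0)ᵀ
v_3 = (1, 0, 0, 0)ᵀ

Let N = A − (-2)·I. We want v_3 with N^3 v_3 = 0 but N^2 v_3 ≠ 0; then v_{j-1} := N · v_j for j = 3, …, 2.

Pick v_3 = (1, 0, 0, 0)ᵀ.
Then v_2 = N · v_3 = (0, -2, 0, 0)ᵀ.
Then v_1 = N · v_2 = (-2, 0, 0, 2)ᵀ.

Sanity check: (A − (-2)·I) v_1 = (0, 0, 0, 0)ᵀ = 0. ✓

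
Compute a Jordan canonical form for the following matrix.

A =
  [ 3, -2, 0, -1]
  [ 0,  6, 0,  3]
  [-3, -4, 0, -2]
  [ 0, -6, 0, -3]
J_1(0) ⊕ J_1(0) ⊕ J_2(3)

The characteristic polynomial is
  det(x·I − A) = x^4 - 6*x^3 + 9*x^2 = x^2*(x - 3)^2

Eigenvalues and multiplicities (the geometric multiplicity of λ is n − rank(A − λI), which equals the number of Jordan blocks for λ):
  λ = 0: algebraic multiplicity = 2, geometric multiplicity = 2
  λ = 3: algebraic multiplicity = 2, geometric multiplicity = 1

Determining the block sizes for each eigenvalue:
  λ = 0: gm = am = 2, so every block has size 1 → block sizes [1, 1]
  λ = 3: one block (gm = 1), so the single block has size am = 2 → block sizes [2]

Assembling the blocks gives a Jordan form
J =
  [0, 0, 0, 0]
  [0, 0, 0, 0]
  [0, 0, 3, 1]
  [0, 0, 0, 3]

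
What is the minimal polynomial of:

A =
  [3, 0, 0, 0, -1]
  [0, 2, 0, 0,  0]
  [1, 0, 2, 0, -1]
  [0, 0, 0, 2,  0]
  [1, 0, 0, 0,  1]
x^2 - 4*x + 4

The characteristic polynomial is χ_A(x) = (x - 2)^5, so the eigenvalues are known. The minimal polynomial is
  m_A(x) = Π_λ (x − λ)^{k_λ}
where k_λ is the size of the *largest* Jordan block for λ (equivalently, the smallest k with (A − λI)^k v = 0 for every generalised eigenvector v of λ).

  λ = 2: largest Jordan block has size 2, contributing (x − 2)^2

So m_A(x) = (x - 2)^2 = x^2 - 4*x + 4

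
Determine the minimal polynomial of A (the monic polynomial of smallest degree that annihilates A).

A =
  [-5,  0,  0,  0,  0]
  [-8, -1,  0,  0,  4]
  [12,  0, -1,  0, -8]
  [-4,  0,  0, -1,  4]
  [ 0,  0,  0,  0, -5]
x^2 + 6*x + 5

The characteristic polynomial is χ_A(x) = (x + 1)^3*(x + 5)^2, so the eigenvalues are known. The minimal polynomial is
  m_A(x) = Π_λ (x − λ)^{k_λ}
where k_λ is the size of the *largest* Jordan block for λ (equivalently, the smallest k with (A − λI)^k v = 0 for every generalised eigenvector v of λ).

  λ = -5: largest Jordan block has size 1, contributing (x + 5)
  λ = -1: largest Jordan block has size 1, contributing (x + 1)

So m_A(x) = (x + 1)*(x + 5) = x^2 + 6*x + 5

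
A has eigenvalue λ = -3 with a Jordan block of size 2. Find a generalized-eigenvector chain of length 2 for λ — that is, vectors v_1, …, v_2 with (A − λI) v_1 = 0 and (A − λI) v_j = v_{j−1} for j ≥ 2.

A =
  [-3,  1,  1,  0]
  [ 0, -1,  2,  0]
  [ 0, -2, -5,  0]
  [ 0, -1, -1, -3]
A Jordan chain for λ = -3 of length 2:
v_1 = (1, 2, -2, -1)ᵀ
v_2 = (0, 1, 0, 0)ᵀ

Let N = A − (-3)·I. We want v_2 with N^2 v_2 = 0 but N^1 v_2 ≠ 0; then v_{j-1} := N · v_j for j = 2, …, 2.

Pick v_2 = (0, 1, 0, 0)ᵀ.
Then v_1 = N · v_2 = (1, 2, -2, -1)ᵀ.

Sanity check: (A − (-3)·I) v_1 = (0, 0, 0, 0)ᵀ = 0. ✓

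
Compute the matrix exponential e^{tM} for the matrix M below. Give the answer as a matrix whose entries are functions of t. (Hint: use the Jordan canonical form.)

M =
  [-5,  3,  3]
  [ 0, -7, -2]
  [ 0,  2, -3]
e^{tM} =
  [exp(-5*t), 3*t*exp(-5*t), 3*t*exp(-5*t)]
  [0, -2*t*exp(-5*t) + exp(-5*t), -2*t*exp(-5*t)]
  [0, 2*t*exp(-5*t), 2*t*exp(-5*t) + exp(-5*t)]

Strategy: write M = P · J · P⁻¹ where J is a Jordan canonical form, so e^{tM} = P · e^{tJ} · P⁻¹, and e^{tJ} can be computed block-by-block.

M has Jordan form
J =
  [-5,  1,  0]
  [ 0, -5,  0]
  [ 0,  0, -5]
(up to reordering of blocks).

Per-block formulas:
  For a 1×1 block at λ = -5: exp(t · [-5]) = [e^(-5t)].
  For a 2×2 Jordan block J_2(-5): exp(t · J_2(-5)) = e^(-5t)·(I + t·N), where N is the 2×2 nilpotent shift.

After assembling e^{tJ} and conjugating by P, we get:

e^{tM} =
  [exp(-5*t), 3*t*exp(-5*t), 3*t*exp(-5*t)]
  [0, -2*t*exp(-5*t) + exp(-5*t), -2*t*exp(-5*t)]
  [0, 2*t*exp(-5*t), 2*t*exp(-5*t) + exp(-5*t)]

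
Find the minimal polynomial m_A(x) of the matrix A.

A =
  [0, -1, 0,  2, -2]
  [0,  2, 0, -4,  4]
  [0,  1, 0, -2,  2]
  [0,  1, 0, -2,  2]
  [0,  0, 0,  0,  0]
x^2

The characteristic polynomial is χ_A(x) = x^5, so the eigenvalues are known. The minimal polynomial is
  m_A(x) = Π_λ (x − λ)^{k_λ}
where k_λ is the size of the *largest* Jordan block for λ (equivalently, the smallest k with (A − λI)^k v = 0 for every generalised eigenvector v of λ).

  λ = 0: largest Jordan block has size 2, contributing (x − 0)^2

So m_A(x) = x^2 = x^2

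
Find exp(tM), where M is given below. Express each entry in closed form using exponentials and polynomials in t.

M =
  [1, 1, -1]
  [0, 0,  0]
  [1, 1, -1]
e^{tM} =
  [t + 1, t, -t]
  [0, 1, 0]
  [t, t, 1 - t]

Strategy: write M = P · J · P⁻¹ where J is a Jordan canonical form, so e^{tM} = P · e^{tJ} · P⁻¹, and e^{tJ} can be computed block-by-block.

M has Jordan form
J =
  [0, 1, 0]
  [0, 0, 0]
  [0, 0, 0]
(up to reordering of blocks).

Per-block formulas:
  For a 2×2 Jordan block J_2(0): exp(t · J_2(0)) = e^(0t)·(I + t·N), where N is the 2×2 nilpotent shift.
  For a 1×1 block at λ = 0: exp(t · [0]) = [e^(0t)].

After assembling e^{tJ} and conjugating by P, we get:

e^{tM} =
  [t + 1, t, -t]
  [0, 1, 0]
  [t, t, 1 - t]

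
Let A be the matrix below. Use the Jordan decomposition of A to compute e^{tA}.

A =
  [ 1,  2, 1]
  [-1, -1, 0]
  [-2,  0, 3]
e^{tA} =
  [-2*t^2*exp(t) + exp(t), -2*t^2*exp(t) + 2*t*exp(t), t^2*exp(t) + t*exp(t)]
  [t^2*exp(t) - t*exp(t), t^2*exp(t) - 2*t*exp(t) + exp(t), -t^2*exp(t)/2]
  [-2*t^2*exp(t) - 2*t*exp(t), -2*t^2*exp(t), t^2*exp(t) + 2*t*exp(t) + exp(t)]

Strategy: write A = P · J · P⁻¹ where J is a Jordan canonical form, so e^{tA} = P · e^{tJ} · P⁻¹, and e^{tJ} can be computed block-by-block.

A has Jordan form
J =
  [1, 1, 0]
  [0, 1, 1]
  [0, 0, 1]
(up to reordering of blocks).

Per-block formulas:
  For a 3×3 Jordan block J_3(1): exp(t · J_3(1)) = e^(1t)·(I + t·N + (t^2/2)·N^2), where N is the 3×3 nilpotent shift.

After assembling e^{tJ} and conjugating by P, we get:

e^{tA} =
  [-2*t^2*exp(t) + exp(t), -2*t^2*exp(t) + 2*t*exp(t), t^2*exp(t) + t*exp(t)]
  [t^2*exp(t) - t*exp(t), t^2*exp(t) - 2*t*exp(t) + exp(t), -t^2*exp(t)/2]
  [-2*t^2*exp(t) - 2*t*exp(t), -2*t^2*exp(t), t^2*exp(t) + 2*t*exp(t) + exp(t)]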